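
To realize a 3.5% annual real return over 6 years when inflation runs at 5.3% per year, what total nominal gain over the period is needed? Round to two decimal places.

Required annual nominal rate: (1+3.5%)(1+5.3%) − 1 = 8.9855%.
Cumulative over 6 years: (1 + 0.089855)^6 − 1 ≈ 0.67576.

67.58%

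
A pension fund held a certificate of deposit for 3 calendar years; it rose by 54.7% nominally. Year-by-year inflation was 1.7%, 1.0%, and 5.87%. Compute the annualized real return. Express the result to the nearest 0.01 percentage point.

12.47%

Cumulative inflation factor: 1.017 × 1.010 × 1.0587 ≈ 1.08746.
Nominal growth factor: 1.54700. Real growth factor = 1.54700 / 1.08746 ≈ 1.42257.
Annualized: 1.42257^(1/3) − 1 ≈ 0.12467.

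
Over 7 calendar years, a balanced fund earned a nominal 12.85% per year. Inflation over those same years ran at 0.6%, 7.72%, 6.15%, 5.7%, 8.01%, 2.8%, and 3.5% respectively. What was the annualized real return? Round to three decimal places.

Cumulative inflation factor: 1.006 × 1.0772 × 1.0615 × 1.057 × 1.0801 × 1.028 × 1.035 ≈ 1.39729.
Nominal growth factor: 2.33083. Real growth factor = 2.33083 / 1.39729 ≈ 1.66811.
Annualized: 1.66811^(1/7) − 1 ≈ 0.07584.

7.584%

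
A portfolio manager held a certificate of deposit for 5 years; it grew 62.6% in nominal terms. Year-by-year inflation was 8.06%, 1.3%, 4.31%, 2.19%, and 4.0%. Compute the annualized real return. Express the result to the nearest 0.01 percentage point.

6.03%

Cumulative inflation factor: 1.0806 × 1.013 × 1.0431 × 1.0219 × 1.040 ≈ 1.21351.
Nominal growth factor: 1.62600. Real growth factor = 1.62600 / 1.21351 ≈ 1.33992.
Annualized: 1.33992^(1/5) − 1 ≈ 0.06027.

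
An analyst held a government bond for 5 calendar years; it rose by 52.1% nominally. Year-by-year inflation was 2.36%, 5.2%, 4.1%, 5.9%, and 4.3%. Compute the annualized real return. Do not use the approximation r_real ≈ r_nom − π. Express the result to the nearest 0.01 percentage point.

Cumulative inflation factor: 1.0236 × 1.052 × 1.041 × 1.059 × 1.043 ≈ 1.23816.
Nominal growth factor: 1.52100. Real growth factor = 1.52100 / 1.23816 ≈ 1.22844.
Annualized: 1.22844^(1/5) − 1 ≈ 0.04201.

4.20%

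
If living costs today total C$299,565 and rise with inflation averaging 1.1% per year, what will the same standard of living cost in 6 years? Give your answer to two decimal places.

C$319,888.04

Cumulative price-level factor: (1+1.1%)^6 ≈ 1.0678418406.
Multiplying C$299,565 by the price-level factor gives the future nominal sum.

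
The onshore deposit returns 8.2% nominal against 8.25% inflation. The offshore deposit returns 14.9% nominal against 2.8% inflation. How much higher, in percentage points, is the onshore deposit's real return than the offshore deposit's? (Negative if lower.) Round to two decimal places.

The onshore deposit real return: 1.082/1.0825 − 1 = -0.046%.
The offshore deposit real return: 1.149/1.028 − 1 = 11.770%.
Difference: -0.046 − 11.770 = -11.816 pp.

-11.82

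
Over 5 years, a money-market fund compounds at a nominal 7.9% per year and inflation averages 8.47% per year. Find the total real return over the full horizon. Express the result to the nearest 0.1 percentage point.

-2.6%

The annual real rate is (1+7.9%)/(1+8.47%) − 1 = -0.5255%.
Compounded over 5 years: (1 + -0.005255)^5 − 1 ≈ -0.02600.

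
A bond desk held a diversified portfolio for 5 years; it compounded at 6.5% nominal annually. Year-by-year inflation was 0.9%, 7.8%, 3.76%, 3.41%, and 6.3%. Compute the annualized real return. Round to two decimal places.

Cumulative inflation factor: 1.009 × 1.078 × 1.0376 × 1.0341 × 1.063 ≈ 1.24061.
Nominal growth factor: 1.37009. Real growth factor = 1.37009 / 1.24061 ≈ 1.10436.
Annualized: 1.10436^(1/5) − 1 ≈ 0.02005.

2.01%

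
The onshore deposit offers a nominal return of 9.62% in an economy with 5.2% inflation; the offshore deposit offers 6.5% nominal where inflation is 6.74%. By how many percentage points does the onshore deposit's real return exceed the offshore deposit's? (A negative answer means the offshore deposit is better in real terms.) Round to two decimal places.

4.43

The onshore deposit real return: 1.0962/1.052 − 1 = 4.202%.
The offshore deposit real return: 1.065/1.0674 − 1 = -0.225%.
Difference: 4.202 − (-0.225) = 4.427 pp.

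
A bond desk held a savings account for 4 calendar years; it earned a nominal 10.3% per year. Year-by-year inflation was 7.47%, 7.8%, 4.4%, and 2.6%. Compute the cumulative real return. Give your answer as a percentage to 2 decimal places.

Cumulative inflation factor: 1.0747 × 1.078 × 1.044 × 1.026 ≈ 1.24095.
Nominal growth factor: 1.48014. Real growth factor = 1.48014 / 1.24095 ≈ 1.19275.
Total real return ≈ 19.2747%.

19.27%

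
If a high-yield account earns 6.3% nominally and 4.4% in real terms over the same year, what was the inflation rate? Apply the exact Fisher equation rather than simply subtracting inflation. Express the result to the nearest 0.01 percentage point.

From (1+r_nom) = (1+r_real)(1+π), we get 1+π = (1 + 6.3%)/(1 + 4.4%) = 1.063/1.044 ≈ 1.01820.
So π ≈ 1.8199%.

1.82%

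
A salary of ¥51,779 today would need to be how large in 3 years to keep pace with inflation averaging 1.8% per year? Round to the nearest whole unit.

¥54,626

Cumulative price-level factor: (1+1.8%)^3 = 1.054977832.
The nominal amount required is ¥51,779 scaled up by that factor.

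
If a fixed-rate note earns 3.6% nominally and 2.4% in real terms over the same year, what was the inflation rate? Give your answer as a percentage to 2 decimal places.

1.17%

From (1+r_nom) = (1+r_real)(1+π), we get 1+π = (1 + 3.6%)/(1 + 2.4%) = 1.036/1.024 ≈ 1.01172.
So π ≈ 1.1719%.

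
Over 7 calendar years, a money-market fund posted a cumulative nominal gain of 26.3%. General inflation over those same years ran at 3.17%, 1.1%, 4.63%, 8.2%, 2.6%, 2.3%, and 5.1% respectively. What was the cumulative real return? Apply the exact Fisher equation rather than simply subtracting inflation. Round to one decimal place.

Cumulative inflation factor: 1.0317 × 1.011 × 1.0463 × 1.082 × 1.026 × 1.023 × 1.051 ≈ 1.30261.
Nominal growth factor: 1.26300. Real growth factor = 1.26300 / 1.30261 ≈ 0.96959.
Total real return ≈ -3.0407%.

-3.0%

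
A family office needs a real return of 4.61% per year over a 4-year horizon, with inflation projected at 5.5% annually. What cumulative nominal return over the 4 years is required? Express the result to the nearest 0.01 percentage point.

Required annual nominal rate: (1+4.61%)(1+5.5%) − 1 = 10.36355%.
Cumulative over 4 years: (1 + 0.1036355)^4 − 1 ≈ 0.48355.

48.36%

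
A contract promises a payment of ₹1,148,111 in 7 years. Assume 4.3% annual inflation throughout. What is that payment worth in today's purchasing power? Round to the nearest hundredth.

Price-level factor over 7 years: (1 + 4.3%)^7 ≈ 1.3427345347.
Purchasing power today: ₹1,148,111 divided by that factor.

₹855,054.35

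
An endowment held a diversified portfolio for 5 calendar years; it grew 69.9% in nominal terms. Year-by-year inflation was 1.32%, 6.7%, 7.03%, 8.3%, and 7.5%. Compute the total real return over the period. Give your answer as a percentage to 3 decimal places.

Cumulative inflation factor: 1.0132 × 1.067 × 1.0703 × 1.083 × 1.075 ≈ 1.34711.
Nominal growth factor: 1.69900. Real growth factor = 1.69900 / 1.34711 ≈ 1.26122.
Total real return ≈ 26.1221%.

26.122%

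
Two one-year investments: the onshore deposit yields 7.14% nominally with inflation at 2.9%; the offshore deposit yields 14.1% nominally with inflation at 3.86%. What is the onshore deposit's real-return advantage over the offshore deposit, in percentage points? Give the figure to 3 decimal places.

The onshore deposit real return: 1.0714/1.029 − 1 = 4.1205%.
The offshore deposit real return: 1.141/1.0386 − 1 = 9.8594%.
Difference: 4.1205 − 9.8594 = -5.7389 pp.

-5.739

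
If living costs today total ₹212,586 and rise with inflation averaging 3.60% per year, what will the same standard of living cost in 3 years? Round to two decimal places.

Cumulative price-level factor: (1+3.60%)^3 = 1.111934656.
Multiplying ₹212,586 by the price-level factor gives the future nominal sum.

₹236,381.74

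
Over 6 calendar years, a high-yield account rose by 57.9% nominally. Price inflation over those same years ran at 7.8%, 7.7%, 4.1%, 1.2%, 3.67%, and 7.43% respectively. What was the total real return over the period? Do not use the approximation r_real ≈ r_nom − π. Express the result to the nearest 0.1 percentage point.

Cumulative inflation factor: 1.078 × 1.077 × 1.041 × 1.012 × 1.0367 × 1.0743 ≈ 1.36221.
Nominal growth factor: 1.57900. Real growth factor = 1.57900 / 1.36221 ≈ 1.15914.
Total real return ≈ 15.9145%.

15.9%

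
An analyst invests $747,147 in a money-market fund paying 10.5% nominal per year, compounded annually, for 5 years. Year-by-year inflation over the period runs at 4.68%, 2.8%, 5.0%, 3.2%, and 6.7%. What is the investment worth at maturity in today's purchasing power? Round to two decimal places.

Nominal value at maturity: $747,147 × (1 + 10.5%)^5 ≈ $1,230,884.91.
Price-level factor over 5 years: 1.0468 × 1.028 × 1.050 × 1.032 × 1.067 ≈ 1.2442001358.
The maturity value deflated by that factor is the answer in today's purchasing power.

$989,298.16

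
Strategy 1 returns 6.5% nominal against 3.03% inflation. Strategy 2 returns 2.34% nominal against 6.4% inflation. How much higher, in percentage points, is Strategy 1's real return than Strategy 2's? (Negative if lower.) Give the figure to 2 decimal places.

Strategy 1 real return: 1.065/1.0303 − 1 = 3.368%.
Strategy 2 real return: 1.0234/1.064 − 1 = -3.816%.
Difference: 3.368 − (-3.816) = 7.184 pp.

7.18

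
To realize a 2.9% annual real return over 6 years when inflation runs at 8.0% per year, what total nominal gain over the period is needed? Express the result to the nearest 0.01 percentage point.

Required annual nominal rate: (1+2.9%)(1+8.0%) − 1 = 11.132%.
Cumulative over 6 years: (1 + 0.11132)^6 − 1 ≈ 0.88380.

88.38%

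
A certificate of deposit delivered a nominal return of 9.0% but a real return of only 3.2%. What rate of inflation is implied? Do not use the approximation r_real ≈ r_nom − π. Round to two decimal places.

5.62%

From (1+r_nom) = (1+r_real)(1+π), we get 1+π = (1 + 9.0%)/(1 + 3.2%) = 1.090/1.032 ≈ 1.05620.
So π ≈ 5.6202%.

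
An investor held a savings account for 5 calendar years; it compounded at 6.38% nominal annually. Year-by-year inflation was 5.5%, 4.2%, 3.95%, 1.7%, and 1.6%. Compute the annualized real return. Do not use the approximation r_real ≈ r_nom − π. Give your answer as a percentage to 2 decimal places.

Cumulative inflation factor: 1.055 × 1.042 × 1.0395 × 1.017 × 1.016 ≈ 1.18075.
Nominal growth factor: 1.36239. Real growth factor = 1.36239 / 1.18075 ≈ 1.15383.
Annualized: 1.15383^(1/5) − 1 ≈ 0.02903.

2.90%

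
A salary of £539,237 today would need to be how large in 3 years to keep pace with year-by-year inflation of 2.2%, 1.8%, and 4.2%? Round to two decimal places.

Cumulative price-level factor: 1.022 × 1.018 × 1.042 = 1.084092632.
The nominal amount required is £539,237 scaled up by that factor.

£584,582.86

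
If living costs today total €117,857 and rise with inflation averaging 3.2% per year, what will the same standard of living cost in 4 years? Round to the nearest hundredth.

€133,682.38

Cumulative price-level factor: (1+3.2%)^4 ≈ 1.1342761206.
The nominal amount required is €117,857 scaled up by that factor.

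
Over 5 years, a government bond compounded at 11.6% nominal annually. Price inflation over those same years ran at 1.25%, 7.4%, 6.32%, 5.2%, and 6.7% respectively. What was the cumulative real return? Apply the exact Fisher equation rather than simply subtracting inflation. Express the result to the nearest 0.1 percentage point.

Cumulative inflation factor: 1.0125 × 1.074 × 1.0632 × 1.052 × 1.067 ≈ 1.29776.
Nominal growth factor: 1.73110. Real growth factor = 1.73110 / 1.29776 ≈ 1.33391.
Total real return ≈ 33.3910%.

33.4%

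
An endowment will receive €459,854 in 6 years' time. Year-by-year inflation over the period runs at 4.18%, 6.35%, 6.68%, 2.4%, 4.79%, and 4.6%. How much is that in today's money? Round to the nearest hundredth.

€346,627.99

Price-level factor over 6 years: 1.0418 × 1.0635 × 1.0668 × 1.024 × 1.0479 × 1.046 ≈ 1.3266499222.
Purchasing power today: €459,854 divided by that factor.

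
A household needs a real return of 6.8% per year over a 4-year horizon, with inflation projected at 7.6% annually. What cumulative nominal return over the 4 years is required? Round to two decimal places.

Required annual nominal rate: (1+6.8%)(1+7.6%) − 1 = 14.9168%.
Cumulative over 4 years: (1 + 0.149168)^4 − 1 ≈ 0.74395.

74.40%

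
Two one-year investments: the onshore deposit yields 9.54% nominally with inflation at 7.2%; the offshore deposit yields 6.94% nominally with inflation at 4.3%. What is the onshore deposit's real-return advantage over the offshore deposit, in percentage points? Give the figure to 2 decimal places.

-0.35

The onshore deposit real return: 1.0954/1.072 − 1 = 2.183%.
The offshore deposit real return: 1.0694/1.043 − 1 = 2.531%.
Difference: 2.183 − 2.531 = -0.348 pp.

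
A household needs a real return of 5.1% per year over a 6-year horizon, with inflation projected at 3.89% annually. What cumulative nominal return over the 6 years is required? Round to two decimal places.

Required annual nominal rate: (1+5.1%)(1+3.89%) − 1 = 9.18839%.
Cumulative over 6 years: (1 + 0.0918839)^6 − 1 ≈ 0.69457.

69.46%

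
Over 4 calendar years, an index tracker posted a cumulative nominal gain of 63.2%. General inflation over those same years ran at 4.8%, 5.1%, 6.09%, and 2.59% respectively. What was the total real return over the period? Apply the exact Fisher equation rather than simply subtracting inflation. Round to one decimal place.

Cumulative inflation factor: 1.048 × 1.051 × 1.0609 × 1.0259 ≈ 1.19879.
Nominal growth factor: 1.63200. Real growth factor = 1.63200 / 1.19879 ≈ 1.36137.
Total real return ≈ 36.1372%.

36.1%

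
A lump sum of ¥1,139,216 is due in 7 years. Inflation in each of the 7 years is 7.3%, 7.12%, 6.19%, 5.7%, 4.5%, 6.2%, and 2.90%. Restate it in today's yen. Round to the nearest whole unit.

¥773,252

Price-level factor over 7 years: 1.073 × 1.0712 × 1.0619 × 1.057 × 1.045 × 1.062 × 1.0290 ≈ 1.4732792630.
Purchasing power today: ¥1,139,216 divided by that factor.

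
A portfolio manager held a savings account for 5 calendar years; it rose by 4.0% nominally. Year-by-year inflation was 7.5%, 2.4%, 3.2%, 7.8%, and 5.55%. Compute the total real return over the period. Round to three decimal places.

-19.542%

Cumulative inflation factor: 1.075 × 1.024 × 1.032 × 1.078 × 1.0555 ≈ 1.29260.
Nominal growth factor: 1.04000. Real growth factor = 1.04000 / 1.29260 ≈ 0.80458.
Total real return ≈ -19.5422%.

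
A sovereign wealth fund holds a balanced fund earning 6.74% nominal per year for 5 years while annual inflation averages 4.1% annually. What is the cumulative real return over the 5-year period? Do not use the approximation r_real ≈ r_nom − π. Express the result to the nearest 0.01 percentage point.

The annual real rate is (1+6.74%)/(1+4.1%) − 1 = 2.5360%.
Compounded over 5 years: (1 + 0.025360)^5 − 1 ≈ 0.13340.

13.34%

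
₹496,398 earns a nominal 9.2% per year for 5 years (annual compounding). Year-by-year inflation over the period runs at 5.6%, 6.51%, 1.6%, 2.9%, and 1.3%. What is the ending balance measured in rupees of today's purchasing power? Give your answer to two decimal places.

Nominal value at maturity: ₹496,398 × (1 + 9.2%)^5 ≈ ₹770,802.68.
Price-level factor over 5 years: 1.056 × 1.0651 × 1.016 × 1.029 × 1.013 ≈ 1.1911674874.
Dividing the nominal maturity value by the price-level factor gives the value in today's money.

₹647,098.49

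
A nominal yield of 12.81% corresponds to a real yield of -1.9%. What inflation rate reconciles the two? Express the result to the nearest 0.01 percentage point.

14.99%

From (1+r_nom) = (1+r_real)(1+π), we get 1+π = (1 + 12.81%)/(1 − 1.9%) = 1.1281/0.981 ≈ 1.14995.
So π ≈ 14.9949%.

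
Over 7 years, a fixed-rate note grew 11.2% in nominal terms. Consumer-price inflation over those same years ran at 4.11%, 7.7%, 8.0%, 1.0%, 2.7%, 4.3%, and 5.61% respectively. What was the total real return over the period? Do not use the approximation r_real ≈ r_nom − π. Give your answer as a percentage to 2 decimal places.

Cumulative inflation factor: 1.0411 × 1.077 × 1.080 × 1.010 × 1.027 × 1.043 × 1.0561 ≈ 1.38361.
Nominal growth factor: 1.11200. Real growth factor = 1.11200 / 1.38361 ≈ 0.80370.
Total real return ≈ -19.6304%.

-19.63%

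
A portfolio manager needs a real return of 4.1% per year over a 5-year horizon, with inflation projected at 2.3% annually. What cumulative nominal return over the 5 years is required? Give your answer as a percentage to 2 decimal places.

36.97%

Required annual nominal rate: (1+4.1%)(1+2.3%) − 1 = 6.4943%.
Cumulative over 5 years: (1 + 0.064943)^5 − 1 ≈ 0.36972.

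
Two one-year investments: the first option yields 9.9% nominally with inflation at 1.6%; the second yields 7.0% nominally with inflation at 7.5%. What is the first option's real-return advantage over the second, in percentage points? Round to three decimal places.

The first option real return: 1.099/1.016 − 1 = 8.1693%.
The second real return: 1.070/1.075 − 1 = -0.4651%.
Difference: 8.1693 − (-0.4651) = 8.6344 pp.

8.634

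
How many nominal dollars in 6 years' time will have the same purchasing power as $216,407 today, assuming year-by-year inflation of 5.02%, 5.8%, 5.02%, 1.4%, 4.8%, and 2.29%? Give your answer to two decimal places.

$274,494.35

Cumulative price-level factor: 1.0502 × 1.058 × 1.0502 × 1.014 × 1.048 × 1.0229 ≈ 1.2684171689.
Multiplying $216,407 by the price-level factor gives the future nominal sum.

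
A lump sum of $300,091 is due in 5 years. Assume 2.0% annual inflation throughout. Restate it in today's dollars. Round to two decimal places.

$271,801.66

Price-level factor over 5 years: (1 + 2.0%)^5 = 1.1040808032.
Purchasing power today: $300,091 divided by that factor.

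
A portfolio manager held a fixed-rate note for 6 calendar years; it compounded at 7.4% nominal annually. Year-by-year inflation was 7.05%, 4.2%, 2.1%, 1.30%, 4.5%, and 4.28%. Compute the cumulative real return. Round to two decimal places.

22.07%

Cumulative inflation factor: 1.0705 × 1.042 × 1.021 × 1.0130 × 1.045 × 1.0428 ≈ 1.25721.
Nominal growth factor: 1.53471. Real growth factor = 1.53471 / 1.25721 ≈ 1.22073.
Total real return ≈ 22.0728%.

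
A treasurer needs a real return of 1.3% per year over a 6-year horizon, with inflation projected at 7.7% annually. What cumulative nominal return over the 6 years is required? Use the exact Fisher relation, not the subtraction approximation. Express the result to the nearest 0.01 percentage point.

68.64%

Required annual nominal rate: (1+1.3%)(1+7.7%) − 1 = 9.1001%.
Cumulative over 6 years: (1 + 0.091001)^6 − 1 ≈ 0.68636.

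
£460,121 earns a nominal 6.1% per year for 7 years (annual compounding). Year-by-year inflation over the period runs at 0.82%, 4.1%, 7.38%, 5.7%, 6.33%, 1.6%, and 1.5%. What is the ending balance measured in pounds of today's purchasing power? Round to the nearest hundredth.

Nominal value at maturity: £460,121 × (1 + 6.1%)^7 ≈ £696,433.64.
Price-level factor over 7 years: 1.0082 × 1.041 × 1.0738 × 1.057 × 1.0633 × 1.016 × 1.015 ≈ 1.3062050955.
The maturity value deflated by that factor is the answer in today's purchasing power.

£533,173.27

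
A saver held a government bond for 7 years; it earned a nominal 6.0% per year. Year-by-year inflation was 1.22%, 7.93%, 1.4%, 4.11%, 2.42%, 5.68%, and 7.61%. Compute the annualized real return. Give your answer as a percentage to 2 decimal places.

Cumulative inflation factor: 1.0122 × 1.0793 × 1.014 × 1.0411 × 1.0242 × 1.0568 × 1.0761 ≈ 1.34329.
Nominal growth factor: 1.50363. Real growth factor = 1.50363 / 1.34329 ≈ 1.11937.
Annualized: 1.11937^(1/7) − 1 ≈ 0.01624.

1.62%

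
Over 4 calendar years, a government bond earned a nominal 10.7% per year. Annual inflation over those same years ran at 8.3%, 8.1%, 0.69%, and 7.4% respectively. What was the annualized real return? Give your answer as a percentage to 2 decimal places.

4.36%

Cumulative inflation factor: 1.083 × 1.081 × 1.0069 × 1.074 ≈ 1.26603.
Nominal growth factor: 1.50173. Real growth factor = 1.50173 / 1.26603 ≈ 1.18617.
Annualized: 1.18617^(1/4) − 1 ≈ 0.04361.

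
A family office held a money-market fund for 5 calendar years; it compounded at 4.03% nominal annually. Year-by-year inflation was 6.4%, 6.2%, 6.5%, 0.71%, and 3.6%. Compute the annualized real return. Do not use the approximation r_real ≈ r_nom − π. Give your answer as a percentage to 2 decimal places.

Cumulative inflation factor: 1.064 × 1.062 × 1.065 × 1.0071 × 1.036 ≈ 1.25559.
Nominal growth factor: 1.21841. Real growth factor = 1.21841 / 1.25559 ≈ 0.97039.
Annualized: 0.97039^(1/5) − 1 ≈ -0.00599.

-0.60%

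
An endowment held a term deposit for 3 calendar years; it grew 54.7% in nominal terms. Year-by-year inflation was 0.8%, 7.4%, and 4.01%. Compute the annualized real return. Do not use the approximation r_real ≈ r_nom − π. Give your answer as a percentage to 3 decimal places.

11.169%

Cumulative inflation factor: 1.008 × 1.074 × 1.0401 ≈ 1.12600.
Nominal growth factor: 1.54700. Real growth factor = 1.54700 / 1.12600 ≈ 1.37389.
Annualized: 1.37389^(1/3) − 1 ≈ 0.11169.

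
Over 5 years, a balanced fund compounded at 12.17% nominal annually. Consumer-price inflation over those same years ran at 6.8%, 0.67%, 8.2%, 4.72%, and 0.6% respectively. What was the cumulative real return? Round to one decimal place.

Cumulative inflation factor: 1.068 × 1.0067 × 1.082 × 1.0472 × 1.006 ≈ 1.22554.
Nominal growth factor: 1.77576. Real growth factor = 1.77576 / 1.22554 ≈ 1.44896.
Total real return ≈ 44.8963%.

44.9%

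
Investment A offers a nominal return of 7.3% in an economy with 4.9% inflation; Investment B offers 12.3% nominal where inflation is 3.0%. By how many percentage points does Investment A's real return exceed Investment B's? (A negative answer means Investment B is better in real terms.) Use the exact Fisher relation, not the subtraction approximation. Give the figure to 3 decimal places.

Investment A real return: 1.073/1.049 − 1 = 2.2879%.
Investment B real return: 1.123/1.030 − 1 = 9.0291%.
Difference: 2.2879 − 9.0291 = -6.7412 pp.

-6.741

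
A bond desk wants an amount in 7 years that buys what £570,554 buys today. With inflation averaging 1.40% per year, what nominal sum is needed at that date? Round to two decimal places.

£628,872.26

Cumulative price-level factor: (1+1.40%)^7 ≈ 1.1022133959.
The nominal amount required is £570,554 scaled up by that factor.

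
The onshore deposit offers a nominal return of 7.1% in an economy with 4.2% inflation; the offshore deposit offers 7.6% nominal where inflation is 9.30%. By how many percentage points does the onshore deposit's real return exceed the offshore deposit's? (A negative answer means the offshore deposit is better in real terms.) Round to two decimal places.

The onshore deposit real return: 1.071/1.042 − 1 = 2.783%.
The offshore deposit real return: 1.076/1.0930 − 1 = -1.555%.
Difference: 2.783 − (-1.555) = 4.338 pp.

4.34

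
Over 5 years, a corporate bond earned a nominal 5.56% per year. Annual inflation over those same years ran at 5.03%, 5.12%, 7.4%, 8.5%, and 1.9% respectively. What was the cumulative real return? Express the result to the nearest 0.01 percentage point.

-0.03%

Cumulative inflation factor: 1.0503 × 1.0512 × 1.074 × 1.085 × 1.019 ≈ 1.31101.
Nominal growth factor: 1.31068. Real growth factor = 1.31068 / 1.31101 ≈ 0.99975.
Total real return ≈ -0.0253%.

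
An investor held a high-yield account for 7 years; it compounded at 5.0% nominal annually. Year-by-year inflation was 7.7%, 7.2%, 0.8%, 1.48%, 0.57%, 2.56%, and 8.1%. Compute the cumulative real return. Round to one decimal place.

6.9%

Cumulative inflation factor: 1.077 × 1.072 × 1.008 × 1.0148 × 1.0057 × 1.0256 × 1.081 ≈ 1.31681.
Nominal growth factor: 1.40710. Real growth factor = 1.40710 / 1.31681 ≈ 1.06857.
Total real return ≈ 6.8566%.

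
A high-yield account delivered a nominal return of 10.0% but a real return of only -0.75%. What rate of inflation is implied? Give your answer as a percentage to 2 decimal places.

10.83%

From (1+r_nom) = (1+r_real)(1+π), we get 1+π = (1 + 10.0%)/(1 − 0.75%) = 1.100/0.9925 ≈ 1.10831.
So π ≈ 10.8312%.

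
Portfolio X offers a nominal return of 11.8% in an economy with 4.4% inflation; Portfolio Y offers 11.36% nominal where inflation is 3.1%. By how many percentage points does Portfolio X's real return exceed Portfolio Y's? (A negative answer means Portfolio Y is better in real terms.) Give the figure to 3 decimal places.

Portfolio X real return: 1.118/1.044 − 1 = 7.0881%.
Portfolio Y real return: 1.1136/1.031 − 1 = 8.0116%.
Difference: 7.0881 − 8.0116 = -0.9235 pp.

-0.924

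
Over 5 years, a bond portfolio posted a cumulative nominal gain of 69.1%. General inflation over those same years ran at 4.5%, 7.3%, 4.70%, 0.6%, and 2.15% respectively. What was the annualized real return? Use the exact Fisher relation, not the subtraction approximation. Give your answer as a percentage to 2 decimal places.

6.99%

Cumulative inflation factor: 1.045 × 1.073 × 1.0470 × 1.006 × 1.0215 ≈ 1.20642.
Nominal growth factor: 1.69100. Real growth factor = 1.69100 / 1.20642 ≈ 1.40167.
Annualized: 1.40167^(1/5) − 1 ≈ 0.06986.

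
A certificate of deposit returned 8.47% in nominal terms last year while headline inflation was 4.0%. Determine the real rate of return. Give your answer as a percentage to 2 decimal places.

Real return via the Fisher equation: (1 + 8.47%)/(1 + 4.0%) − 1 = 1.0847/1.040 − 1 ≈ 0.04298.

4.30%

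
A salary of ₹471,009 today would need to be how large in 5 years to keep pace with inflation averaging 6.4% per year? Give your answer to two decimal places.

Cumulative price-level factor: (1+6.4%)^5 ≈ 1.3636663998.
The nominal amount required is ₹471,009 scaled up by that factor.

₹642,299.15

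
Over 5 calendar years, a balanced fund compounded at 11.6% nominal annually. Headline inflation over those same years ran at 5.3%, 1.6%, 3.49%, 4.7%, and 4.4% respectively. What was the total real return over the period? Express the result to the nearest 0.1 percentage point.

43.0%

Cumulative inflation factor: 1.053 × 1.016 × 1.0349 × 1.047 × 1.044 ≈ 1.21023.
Nominal growth factor: 1.73110. Real growth factor = 1.73110 / 1.21023 ≈ 1.43039.
Total real return ≈ 43.0386%.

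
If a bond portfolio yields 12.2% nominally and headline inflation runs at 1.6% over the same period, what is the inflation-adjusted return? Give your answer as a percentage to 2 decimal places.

Real return via the Fisher equation: (1 + 12.2%)/(1 + 1.6%) − 1 = 1.122/1.016 − 1 ≈ 0.10433.

10.43%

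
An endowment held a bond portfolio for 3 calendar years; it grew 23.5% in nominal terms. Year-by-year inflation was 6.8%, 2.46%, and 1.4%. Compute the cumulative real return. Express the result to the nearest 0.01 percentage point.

Cumulative inflation factor: 1.068 × 1.0246 × 1.014 ≈ 1.10959.
Nominal growth factor: 1.23500. Real growth factor = 1.23500 / 1.10959 ≈ 1.11302.
Total real return ≈ 11.3021%.

11.30%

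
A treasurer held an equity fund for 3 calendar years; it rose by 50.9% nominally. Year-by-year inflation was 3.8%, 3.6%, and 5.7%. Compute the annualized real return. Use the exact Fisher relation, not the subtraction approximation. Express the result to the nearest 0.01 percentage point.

Cumulative inflation factor: 1.038 × 1.036 × 1.057 ≈ 1.13666.
Nominal growth factor: 1.50900. Real growth factor = 1.50900 / 1.13666 ≈ 1.32757.
Annualized: 1.32757^(1/3) − 1 ≈ 0.09905.

9.91%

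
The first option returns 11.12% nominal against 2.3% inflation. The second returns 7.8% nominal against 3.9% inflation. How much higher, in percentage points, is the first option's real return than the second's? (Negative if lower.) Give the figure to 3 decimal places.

The first option real return: 1.1112/1.023 − 1 = 8.6217%.
The second real return: 1.078/1.039 − 1 = 3.7536%.
Difference: 8.6217 − 3.7536 = 4.8681 pp.

4.868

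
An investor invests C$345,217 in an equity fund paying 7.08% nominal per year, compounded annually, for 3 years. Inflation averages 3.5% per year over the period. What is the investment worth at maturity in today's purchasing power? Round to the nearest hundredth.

Nominal value at maturity: C$345,217 × (1 + 7.08%)^3 ≈ C$423,854.95.
Price-level factor over 3 years: (1 + 3.5%)^3 = 1.108717875.
Dividing the nominal maturity value by the price-level factor gives the value in today's money.

C$382,292.88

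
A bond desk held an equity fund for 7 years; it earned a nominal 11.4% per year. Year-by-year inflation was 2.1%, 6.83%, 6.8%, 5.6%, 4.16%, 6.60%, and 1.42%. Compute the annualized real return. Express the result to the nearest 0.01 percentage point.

Cumulative inflation factor: 1.021 × 1.0683 × 1.068 × 1.056 × 1.0416 × 1.0660 × 1.0142 ≈ 1.38527.
Nominal growth factor: 2.12910. Real growth factor = 2.12910 / 1.38527 ≈ 1.53695.
Annualized: 1.53695^(1/7) − 1 ≈ 0.06332.

6.33%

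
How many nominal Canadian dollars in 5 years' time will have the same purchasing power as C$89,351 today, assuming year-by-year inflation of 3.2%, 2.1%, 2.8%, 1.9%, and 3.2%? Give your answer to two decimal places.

C$101,777.52

Cumulative price-level factor: 1.032 × 1.021 × 1.028 × 1.019 × 1.032 ≈ 1.1390753019.
Multiplying C$89,351 by the price-level factor gives the future nominal sum.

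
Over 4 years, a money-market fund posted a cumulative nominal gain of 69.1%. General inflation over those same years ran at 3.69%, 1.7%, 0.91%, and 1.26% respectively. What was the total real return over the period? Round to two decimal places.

56.93%

Cumulative inflation factor: 1.0369 × 1.017 × 1.0091 × 1.0126 ≈ 1.07753.
Nominal growth factor: 1.69100. Real growth factor = 1.69100 / 1.07753 ≈ 1.56933.
Total real return ≈ 56.9328%.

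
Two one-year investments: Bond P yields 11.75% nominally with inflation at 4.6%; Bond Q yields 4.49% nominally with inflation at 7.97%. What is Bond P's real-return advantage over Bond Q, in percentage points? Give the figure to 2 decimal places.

10.06

Bond P real return: 1.1175/1.046 − 1 = 6.836%.
Bond Q real return: 1.0449/1.0797 − 1 = -3.223%.
Difference: 6.836 − (-3.223) = 10.059 pp.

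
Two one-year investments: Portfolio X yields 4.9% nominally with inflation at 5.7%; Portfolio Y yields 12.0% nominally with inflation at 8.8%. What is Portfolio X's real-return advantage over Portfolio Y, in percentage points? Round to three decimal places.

-3.698

Portfolio X real return: 1.049/1.057 − 1 = -0.7569%.
Portfolio Y real return: 1.120/1.088 − 1 = 2.9412%.
Difference: -0.7569 − 2.9412 = -3.6981 pp.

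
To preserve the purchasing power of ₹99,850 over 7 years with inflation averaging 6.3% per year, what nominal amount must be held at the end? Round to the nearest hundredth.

Cumulative price-level factor: (1+6.3%)^7 ≈ 1.5336732814.
Multiplying ₹99,850 by the price-level factor gives the future nominal sum.

₹153,137.28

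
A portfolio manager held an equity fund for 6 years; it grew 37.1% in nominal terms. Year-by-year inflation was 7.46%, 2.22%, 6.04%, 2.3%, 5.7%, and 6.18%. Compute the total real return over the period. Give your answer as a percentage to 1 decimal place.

2.5%

Cumulative inflation factor: 1.0746 × 1.0222 × 1.0604 × 1.023 × 1.057 × 1.0618 ≈ 1.33735.
Nominal growth factor: 1.37100. Real growth factor = 1.37100 / 1.33735 ≈ 1.02516.
Total real return ≈ 2.5160%.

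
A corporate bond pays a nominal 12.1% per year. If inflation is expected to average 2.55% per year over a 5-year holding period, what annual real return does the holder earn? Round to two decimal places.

9.31%

With constant rates the annual real return is the same each year: (1+12.1%)/(1+2.55%) − 1 = 0.09313.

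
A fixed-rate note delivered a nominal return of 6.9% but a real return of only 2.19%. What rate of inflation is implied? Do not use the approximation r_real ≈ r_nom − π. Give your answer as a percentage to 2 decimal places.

From (1+r_nom) = (1+r_real)(1+π), we get 1+π = (1 + 6.9%)/(1 + 2.19%) = 1.069/1.0219 ≈ 1.04609.
So π ≈ 4.6091%.

4.61%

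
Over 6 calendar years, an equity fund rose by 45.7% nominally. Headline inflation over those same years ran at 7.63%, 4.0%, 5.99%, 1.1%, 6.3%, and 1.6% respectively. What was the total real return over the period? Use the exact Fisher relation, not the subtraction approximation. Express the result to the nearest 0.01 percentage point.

Cumulative inflation factor: 1.0763 × 1.040 × 1.0599 × 1.011 × 1.063 × 1.016 ≈ 1.29542.
Nominal growth factor: 1.45700. Real growth factor = 1.45700 / 1.29542 ≈ 1.12473.
Total real return ≈ 12.4734%.

12.47%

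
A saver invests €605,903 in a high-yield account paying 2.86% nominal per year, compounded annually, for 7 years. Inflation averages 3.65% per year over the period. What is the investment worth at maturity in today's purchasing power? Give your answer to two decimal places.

€574,306.32

Nominal value at maturity: €605,903 × (1 + 2.86%)^7 ≈ €738,123.01.
Price-level factor over 7 years: (1 + 3.65%)^7 ≈ 1.2852426976.
Dividing the nominal maturity value by the price-level factor gives the value in today's money.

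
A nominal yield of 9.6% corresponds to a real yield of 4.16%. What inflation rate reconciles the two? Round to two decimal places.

5.22%

From (1+r_nom) = (1+r_real)(1+π), we get 1+π = (1 + 9.6%)/(1 + 4.16%) = 1.096/1.0416 ≈ 1.05223.
So π ≈ 5.2227%.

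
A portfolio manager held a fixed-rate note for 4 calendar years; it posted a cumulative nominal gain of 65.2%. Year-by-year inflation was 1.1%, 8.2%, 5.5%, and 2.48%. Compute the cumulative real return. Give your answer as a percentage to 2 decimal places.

39.68%

Cumulative inflation factor: 1.011 × 1.082 × 1.055 × 1.0248 ≈ 1.18269.
Nominal growth factor: 1.65200. Real growth factor = 1.65200 / 1.18269 ≈ 1.39682.
Total real return ≈ 39.6819%.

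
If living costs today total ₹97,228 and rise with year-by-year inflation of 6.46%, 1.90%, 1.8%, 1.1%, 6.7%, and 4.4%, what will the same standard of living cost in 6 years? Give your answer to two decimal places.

Cumulative price-level factor: 1.0646 × 1.0190 × 1.018 × 1.011 × 1.067 × 1.044 ≈ 1.2437253820.
The nominal amount required is ₹97,228 scaled up by that factor.

₹120,924.93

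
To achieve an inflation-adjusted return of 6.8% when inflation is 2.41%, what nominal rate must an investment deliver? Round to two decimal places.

9.37%

By the Fisher equation, 1 + r_nom = (1 + 6.8%)(1 + 2.41%) = 1.068 × 1.0241 = 1.0937388.
So r_nom = 9.37388%.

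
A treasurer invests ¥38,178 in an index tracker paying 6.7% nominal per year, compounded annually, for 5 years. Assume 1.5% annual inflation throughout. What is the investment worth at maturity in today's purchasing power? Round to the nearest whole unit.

Nominal value at maturity: ¥38,178 × (1 + 6.7%)^5 ≈ ¥52,800.
Price-level factor over 5 years: (1 + 1.5%)^5 ≈ 1.0772840039.
The maturity value deflated by that factor is the answer in today's purchasing power.

¥49,012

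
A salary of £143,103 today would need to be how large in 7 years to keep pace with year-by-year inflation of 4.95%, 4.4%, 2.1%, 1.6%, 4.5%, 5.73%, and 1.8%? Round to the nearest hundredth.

£182,942.00

Cumulative price-level factor: 1.0495 × 1.044 × 1.021 × 1.016 × 1.045 × 1.0573 × 1.018 ≈ 1.2783939076.
The nominal amount required is £143,103 scaled up by that factor.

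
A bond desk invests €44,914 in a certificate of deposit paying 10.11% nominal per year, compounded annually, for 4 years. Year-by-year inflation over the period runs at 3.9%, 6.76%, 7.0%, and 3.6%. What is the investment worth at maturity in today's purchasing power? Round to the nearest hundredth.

€53,693.43

Nominal value at maturity: €44,914 × (1 + 10.11%)^4 ≈ €66,022.02.
Price-level factor over 4 years: 1.039 × 1.0676 × 1.070 × 1.036 ≈ 1.2296107341.
Dividing the nominal maturity value by the price-level factor gives the value in today's money.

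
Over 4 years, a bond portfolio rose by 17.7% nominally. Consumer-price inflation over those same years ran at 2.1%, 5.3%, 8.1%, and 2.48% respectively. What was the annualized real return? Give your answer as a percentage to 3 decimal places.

-0.296%

Cumulative inflation factor: 1.021 × 1.053 × 1.081 × 1.0248 ≈ 1.19102.
Nominal growth factor: 1.17700. Real growth factor = 1.17700 / 1.19102 ≈ 0.98823.
Annualized: 0.98823^(1/4) − 1 ≈ -0.00296.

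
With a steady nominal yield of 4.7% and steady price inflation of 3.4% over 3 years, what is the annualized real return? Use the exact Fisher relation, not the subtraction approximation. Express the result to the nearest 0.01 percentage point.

With constant rates the annual real return is the same each year: (1+4.7%)/(1+3.4%) − 1 = 0.01257.

1.26%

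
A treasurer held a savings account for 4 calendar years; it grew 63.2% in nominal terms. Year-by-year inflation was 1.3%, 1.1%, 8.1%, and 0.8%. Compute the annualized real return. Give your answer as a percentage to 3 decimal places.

Cumulative inflation factor: 1.013 × 1.011 × 1.081 × 1.008 ≈ 1.11596.
Nominal growth factor: 1.63200. Real growth factor = 1.63200 / 1.11596 ≈ 1.46242.
Annualized: 1.46242^(1/4) − 1 ≈ 0.09969.

9.969%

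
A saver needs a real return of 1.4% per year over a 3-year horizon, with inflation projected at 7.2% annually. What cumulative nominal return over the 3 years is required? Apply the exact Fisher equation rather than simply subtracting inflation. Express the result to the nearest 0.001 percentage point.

Required annual nominal rate: (1+1.4%)(1+7.2%) − 1 = 8.7008%.
Cumulative over 3 years: (1 + 0.087008)^3 − 1 ≈ 0.28439.

28.439%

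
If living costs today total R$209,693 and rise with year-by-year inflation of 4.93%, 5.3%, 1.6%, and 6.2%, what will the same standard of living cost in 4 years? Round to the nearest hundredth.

R$249,994.35

Cumulative price-level factor: 1.0493 × 1.053 × 1.016 × 1.062 ≈ 1.1921921798.
The nominal amount required is R$209,693 scaled up by that factor.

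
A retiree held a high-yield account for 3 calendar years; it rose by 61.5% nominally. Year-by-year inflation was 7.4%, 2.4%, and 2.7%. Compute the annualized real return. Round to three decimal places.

12.659%

Cumulative inflation factor: 1.074 × 1.024 × 1.027 ≈ 1.12947.
Nominal growth factor: 1.61500. Real growth factor = 1.61500 / 1.12947 ≈ 1.42987.
Annualized: 1.42987^(1/3) − 1 ≈ 0.12659.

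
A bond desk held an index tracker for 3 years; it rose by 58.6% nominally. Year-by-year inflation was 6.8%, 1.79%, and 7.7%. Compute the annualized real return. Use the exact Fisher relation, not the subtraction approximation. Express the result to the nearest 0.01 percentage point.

10.65%

Cumulative inflation factor: 1.068 × 1.0179 × 1.077 ≈ 1.17083.
Nominal growth factor: 1.58600. Real growth factor = 1.58600 / 1.17083 ≈ 1.35460.
Annualized: 1.35460^(1/3) − 1 ≈ 0.10646.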